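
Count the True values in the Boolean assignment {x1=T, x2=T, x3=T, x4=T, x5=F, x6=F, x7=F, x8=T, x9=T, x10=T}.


The weight is the number of variables assigned True.
True variables: x1, x2, x3, x4, x8, x9, x10.
Weight = 7.

7


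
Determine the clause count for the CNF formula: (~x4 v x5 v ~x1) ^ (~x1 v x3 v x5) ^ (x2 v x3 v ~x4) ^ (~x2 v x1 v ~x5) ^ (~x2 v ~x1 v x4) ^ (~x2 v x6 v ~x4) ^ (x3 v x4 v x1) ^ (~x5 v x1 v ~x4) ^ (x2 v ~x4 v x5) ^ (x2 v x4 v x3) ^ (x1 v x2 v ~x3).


Each group enclosed in parentheses joined by ^ is one clause.
Counting the conjuncts: 11 clauses.

11


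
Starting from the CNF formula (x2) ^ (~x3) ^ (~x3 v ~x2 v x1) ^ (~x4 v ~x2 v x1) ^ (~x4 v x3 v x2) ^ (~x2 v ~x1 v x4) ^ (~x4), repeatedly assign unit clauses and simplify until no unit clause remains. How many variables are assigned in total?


Unit propagation repeatedly assigns the literal in any unit clause, then simplifies.
Assignments in order: x2 = T, x3 = F, x4 = F, x1 = F.
No further unit clauses remain.
Total variables assigned = 4.

4


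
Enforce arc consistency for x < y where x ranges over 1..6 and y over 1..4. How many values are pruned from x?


For the constraint x < y, x needs a supporting value in y's domain.
x can be at most 3 (one less than y's maximum).
Valid x values from domain: 3 out of 6.
Pruned = 6 - 3 = 3.

3


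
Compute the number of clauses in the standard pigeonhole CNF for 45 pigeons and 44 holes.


The PHP encoding has two parts:
1) At-least-one-hole clauses: 45 (one per pigeon, each with 44 literals).
2) At-most-one-pigeon-per-hole clauses: 44 holes * C(45,2) = 44 * 990 = 43560.
Total clauses = 45 + 43560 = 43605.

43605


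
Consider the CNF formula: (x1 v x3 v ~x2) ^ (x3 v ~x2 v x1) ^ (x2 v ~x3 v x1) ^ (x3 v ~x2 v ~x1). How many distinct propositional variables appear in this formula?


Identify each distinct variable in the formula.
Variables found: x1, x2, x3.
Total distinct variables = 3.

3


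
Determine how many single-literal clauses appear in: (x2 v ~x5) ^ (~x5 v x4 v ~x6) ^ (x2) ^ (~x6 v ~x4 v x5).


A unit clause contains exactly one literal.
Unit clauses found: (x2).
Count = 1.

1


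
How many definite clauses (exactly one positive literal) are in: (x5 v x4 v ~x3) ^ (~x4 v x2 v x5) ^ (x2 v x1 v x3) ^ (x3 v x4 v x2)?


A definite clause has exactly one positive literal.
Clause 1: 2 positive -> not definite
Clause 2: 2 positive -> not definite
Clause 3: 3 positive -> not definite
Clause 4: 3 positive -> not definite
Definite clause count = 0.

0


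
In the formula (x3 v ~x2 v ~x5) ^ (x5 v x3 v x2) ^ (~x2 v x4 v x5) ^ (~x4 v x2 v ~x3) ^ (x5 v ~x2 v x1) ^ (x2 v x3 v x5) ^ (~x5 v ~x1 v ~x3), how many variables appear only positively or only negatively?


A pure literal appears in only one polarity across all clauses.
No pure literals found.
Count = 0.

0


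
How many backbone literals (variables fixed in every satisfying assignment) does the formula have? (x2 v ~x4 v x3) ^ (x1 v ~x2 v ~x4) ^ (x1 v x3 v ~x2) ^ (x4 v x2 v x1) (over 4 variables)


Find all satisfying assignments: 9 model(s).
Check which variables have the same value in every model.
No variable is fixed across all models.
Backbone size = 0.

0


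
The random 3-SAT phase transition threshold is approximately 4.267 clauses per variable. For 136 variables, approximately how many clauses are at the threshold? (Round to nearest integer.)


The 3-SAT phase transition occurs at approximately 4.267 clauses per variable.
m = 4.267 * 136 = 580.312.
Rounded to nearest integer: 580.

580


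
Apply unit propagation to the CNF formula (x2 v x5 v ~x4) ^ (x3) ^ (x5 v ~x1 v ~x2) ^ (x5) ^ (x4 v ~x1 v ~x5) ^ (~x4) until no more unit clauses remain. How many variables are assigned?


Unit propagation repeatedly assigns the literal in any unit clause, then simplifies.
Assignments in order: x3 = T, x5 = T, x4 = F, x1 = F.
No further unit clauses remain.
Total variables assigned = 4.

4


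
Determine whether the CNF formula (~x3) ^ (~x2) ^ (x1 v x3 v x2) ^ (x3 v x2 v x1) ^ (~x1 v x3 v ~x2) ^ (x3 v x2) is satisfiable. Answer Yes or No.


Check all 8 possible truth assignments.
Number of satisfying assignments found: 0.
The formula is unsatisfiable.

No


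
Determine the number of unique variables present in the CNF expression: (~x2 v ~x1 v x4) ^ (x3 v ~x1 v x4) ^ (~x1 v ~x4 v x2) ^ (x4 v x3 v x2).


Identify each distinct variable in the formula.
Variables found: x1, x2, x3, x4.
Total distinct variables = 4.

4


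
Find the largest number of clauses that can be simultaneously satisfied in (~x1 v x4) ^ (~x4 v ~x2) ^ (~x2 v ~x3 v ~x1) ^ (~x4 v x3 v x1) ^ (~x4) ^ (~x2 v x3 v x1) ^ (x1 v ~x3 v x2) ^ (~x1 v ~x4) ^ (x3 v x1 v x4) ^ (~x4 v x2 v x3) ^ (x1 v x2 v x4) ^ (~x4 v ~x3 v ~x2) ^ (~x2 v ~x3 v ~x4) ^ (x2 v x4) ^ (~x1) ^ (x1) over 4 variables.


Enumerate all 16 truth assignments.
For each, count how many of the 16 clauses are satisfied.
The formula is not fully satisfiable, so the maximum is below 16.
Maximum simultaneously satisfiable clauses = 15.

15


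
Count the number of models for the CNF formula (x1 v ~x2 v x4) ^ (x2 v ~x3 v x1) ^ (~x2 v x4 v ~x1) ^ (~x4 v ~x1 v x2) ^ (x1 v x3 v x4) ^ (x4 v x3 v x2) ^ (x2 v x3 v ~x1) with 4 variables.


Enumerate all 16 truth assignments over 4 variables.
Test each against every clause.
Satisfying assignments found: 6.

6


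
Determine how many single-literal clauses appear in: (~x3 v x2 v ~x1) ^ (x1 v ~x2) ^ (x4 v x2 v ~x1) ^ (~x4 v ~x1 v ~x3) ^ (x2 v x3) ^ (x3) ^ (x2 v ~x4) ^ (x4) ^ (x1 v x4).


A unit clause contains exactly one literal.
Unit clauses found: (x3), (x4).
Count = 2.

2


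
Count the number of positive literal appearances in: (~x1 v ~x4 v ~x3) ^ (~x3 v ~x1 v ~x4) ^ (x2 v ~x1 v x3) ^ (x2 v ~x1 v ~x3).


Scan each clause for unnegated literals.
Clause 1: 0 positive; Clause 2: 0 positive; Clause 3: 2 positive; Clause 4: 1 positive.
Total positive literal occurrences = 3.

3


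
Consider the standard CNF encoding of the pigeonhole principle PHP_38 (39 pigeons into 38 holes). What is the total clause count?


The PHP encoding has two parts:
1) At-least-one-hole clauses: 39 (one per pigeon, each with 38 literals).
2) At-most-one-pigeon-per-hole clauses: 38 holes * C(39,2) = 38 * 741 = 28158.
Total clauses = 39 + 28158 = 28197.

28197


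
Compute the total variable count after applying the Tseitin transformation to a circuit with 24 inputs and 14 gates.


The Tseitin transformation introduces one auxiliary variable per gate.
Total variables = inputs + gates = 24 + 14 = 38.

38


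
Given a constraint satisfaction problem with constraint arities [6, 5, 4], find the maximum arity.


The arities are: 6, 5, 4.
Scan for the maximum value.
Maximum arity = 6.

6


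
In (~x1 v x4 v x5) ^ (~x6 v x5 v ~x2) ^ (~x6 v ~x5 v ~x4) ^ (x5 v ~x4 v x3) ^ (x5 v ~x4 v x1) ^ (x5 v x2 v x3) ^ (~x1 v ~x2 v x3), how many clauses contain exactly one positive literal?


A definite clause has exactly one positive literal.
Clause 1: 2 positive -> not definite
Clause 2: 1 positive -> definite
Clause 3: 0 positive -> not definite
Clause 4: 2 positive -> not definite
Clause 5: 2 positive -> not definite
Clause 6: 3 positive -> not definite
Clause 7: 1 positive -> definite
Definite clause count = 2.

2


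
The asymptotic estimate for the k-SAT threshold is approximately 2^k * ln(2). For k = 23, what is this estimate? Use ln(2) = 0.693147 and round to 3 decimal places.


Using the asymptotic formula: threshold ~ 2^k * ln(2).
2^23 = 8388608.
8388608 * 0.693147 = 5814538.469.

5814538.469


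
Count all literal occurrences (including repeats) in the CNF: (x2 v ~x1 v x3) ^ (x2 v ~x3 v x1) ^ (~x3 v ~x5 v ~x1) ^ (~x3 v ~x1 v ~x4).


Clause lengths: 3, 3, 3, 3.
Sum = 3 + 3 + 3 + 3 = 12.

12


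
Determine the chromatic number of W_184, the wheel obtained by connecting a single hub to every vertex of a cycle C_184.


W_184 consists of the cycle C_184 together with a hub vertex adjacent to every cycle vertex.
The cycle C_184 needs 2 colors (even cycle -> 2).
The hub is adjacent to every cycle vertex, so it must receive a new color distinct from all of them.
Chromatic number = 2 + 1 = 3.

3


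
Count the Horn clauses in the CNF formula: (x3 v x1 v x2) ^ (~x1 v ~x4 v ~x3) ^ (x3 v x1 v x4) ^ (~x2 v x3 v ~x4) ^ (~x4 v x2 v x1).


A Horn clause has at most one positive literal.
Clause 1: 3 positive lit(s) -> not Horn
Clause 2: 0 positive lit(s) -> Horn
Clause 3: 3 positive lit(s) -> not Horn
Clause 4: 1 positive lit(s) -> Horn
Clause 5: 2 positive lit(s) -> not Horn
Total Horn clauses = 2.

2


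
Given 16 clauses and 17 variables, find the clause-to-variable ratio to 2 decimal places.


Clause-to-variable ratio = clauses / variables.
16 / 17 = 0.94.

0.94


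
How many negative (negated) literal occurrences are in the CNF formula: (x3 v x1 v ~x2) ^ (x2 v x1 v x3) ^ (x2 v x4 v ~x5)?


Scan each clause for negated literals.
Clause 1: 1 negative; Clause 2: 0 negative; Clause 3: 1 negative.
Total negative literal occurrences = 2.

2


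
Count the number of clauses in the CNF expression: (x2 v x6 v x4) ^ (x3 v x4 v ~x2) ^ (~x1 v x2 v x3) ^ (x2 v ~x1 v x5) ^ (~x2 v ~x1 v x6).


Each group enclosed in parentheses joined by ^ is one clause.
Counting the conjuncts: 5 clauses.

5


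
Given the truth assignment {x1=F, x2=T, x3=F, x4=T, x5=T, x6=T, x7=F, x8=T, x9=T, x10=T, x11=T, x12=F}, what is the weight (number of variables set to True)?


The weight is the number of variables assigned True.
True variables: x2, x4, x5, x6, x8, x9, x10, x11.
Weight = 8.

8


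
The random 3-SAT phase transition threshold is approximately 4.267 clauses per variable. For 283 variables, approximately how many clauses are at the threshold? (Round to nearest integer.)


The 3-SAT phase transition occurs at approximately 4.267 clauses per variable.
m = 4.267 * 283 = 1207.561.
Rounded to nearest integer: 1208.

1208


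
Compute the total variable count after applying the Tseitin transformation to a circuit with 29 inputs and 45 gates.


The Tseitin transformation introduces one auxiliary variable per gate.
Total variables = inputs + gates = 29 + 45 = 74.

74


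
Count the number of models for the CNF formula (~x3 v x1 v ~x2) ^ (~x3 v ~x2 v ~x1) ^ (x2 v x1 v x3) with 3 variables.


Enumerate all 8 truth assignments over 3 variables.
Test each against every clause.
Satisfying assignments found: 5.

5


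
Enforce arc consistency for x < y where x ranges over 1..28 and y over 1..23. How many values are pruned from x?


For the constraint x < y, x needs a supporting value in y's domain.
x can be at most 22 (one less than y's maximum).
Valid x values from domain: 22 out of 28.
Pruned = 28 - 22 = 6.

6


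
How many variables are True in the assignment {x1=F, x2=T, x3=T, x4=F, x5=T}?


The weight is the number of variables assigned True.
True variables: x2, x3, x5.
Weight = 3.

3


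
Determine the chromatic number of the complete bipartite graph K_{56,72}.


K_{56,72} is bipartite by definition: the two parts are independent sets, with every edge crossing between them.
Color all vertices in one part with color 1 and all vertices in the other part with color 2.
Since the graph has at least one edge, one color does not suffice.
Chromatic number = 2.

2


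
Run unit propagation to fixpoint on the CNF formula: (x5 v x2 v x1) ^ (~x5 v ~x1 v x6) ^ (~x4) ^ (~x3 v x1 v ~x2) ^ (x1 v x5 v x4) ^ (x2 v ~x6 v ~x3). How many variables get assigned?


Unit propagation repeatedly assigns the literal in any unit clause, then simplifies.
Assignments in order: x4 = F.
No further unit clauses remain.
Total variables assigned = 1.

1


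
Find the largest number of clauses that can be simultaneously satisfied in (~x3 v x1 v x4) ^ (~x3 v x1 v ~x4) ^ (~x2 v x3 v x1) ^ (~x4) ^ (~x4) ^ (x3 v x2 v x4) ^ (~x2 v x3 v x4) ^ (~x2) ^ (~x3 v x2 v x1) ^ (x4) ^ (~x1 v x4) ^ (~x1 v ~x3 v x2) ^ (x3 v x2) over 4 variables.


Enumerate all 16 truth assignments.
For each, count how many of the 13 clauses are satisfied.
The formula is not fully satisfiable, so the maximum is below 13.
Maximum simultaneously satisfiable clauses = 10.

10


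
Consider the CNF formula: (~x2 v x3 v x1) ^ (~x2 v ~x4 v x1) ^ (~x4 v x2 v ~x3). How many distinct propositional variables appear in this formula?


Identify each distinct variable in the formula.
Variables found: x1, x2, x3, x4.
Total distinct variables = 4.

4


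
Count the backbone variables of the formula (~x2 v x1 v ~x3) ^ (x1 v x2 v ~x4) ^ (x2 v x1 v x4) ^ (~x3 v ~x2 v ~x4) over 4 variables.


Find all satisfying assignments: 9 model(s).
Check which variables have the same value in every model.
No variable is fixed across all models.
Backbone size = 0.

0


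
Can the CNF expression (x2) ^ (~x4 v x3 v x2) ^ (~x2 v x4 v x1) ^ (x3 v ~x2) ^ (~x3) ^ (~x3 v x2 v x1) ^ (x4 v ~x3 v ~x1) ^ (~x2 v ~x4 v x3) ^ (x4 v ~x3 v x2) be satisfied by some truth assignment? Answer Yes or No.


Check all 16 possible truth assignments.
Number of satisfying assignments found: 0.
The formula is unsatisfiable.

No


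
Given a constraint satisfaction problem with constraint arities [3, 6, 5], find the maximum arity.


The arities are: 3, 6, 5.
Scan for the maximum value.
Maximum arity = 6.

6


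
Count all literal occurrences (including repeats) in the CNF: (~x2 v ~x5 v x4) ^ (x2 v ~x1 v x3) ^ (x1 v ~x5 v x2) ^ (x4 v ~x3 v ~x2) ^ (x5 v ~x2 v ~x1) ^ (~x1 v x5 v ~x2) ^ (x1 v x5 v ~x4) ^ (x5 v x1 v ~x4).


Clause lengths: 3, 3, 3, 3, 3, 3, 3, 3.
Sum = 3 + 3 + 3 + 3 + 3 + 3 + 3 + 3 = 24.

24


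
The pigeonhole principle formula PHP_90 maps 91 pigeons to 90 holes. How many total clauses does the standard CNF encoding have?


The PHP encoding has two parts:
1) At-least-one-hole clauses: 91 (one per pigeon, each with 90 literals).
2) At-most-one-pigeon-per-hole clauses: 90 holes * C(91,2) = 90 * 4095 = 368550.
Total clauses = 91 + 368550 = 368641.

368641


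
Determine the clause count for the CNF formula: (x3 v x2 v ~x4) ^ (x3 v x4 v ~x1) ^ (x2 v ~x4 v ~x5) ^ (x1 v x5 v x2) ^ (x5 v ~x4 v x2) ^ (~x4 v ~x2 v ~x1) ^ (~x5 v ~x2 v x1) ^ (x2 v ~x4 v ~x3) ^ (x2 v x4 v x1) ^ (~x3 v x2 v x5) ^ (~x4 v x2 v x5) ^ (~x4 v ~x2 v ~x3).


Each group enclosed in parentheses joined by ^ is one clause.
Counting the conjuncts: 12 clauses.

12


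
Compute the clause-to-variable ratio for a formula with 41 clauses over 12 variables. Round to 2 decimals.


Clause-to-variable ratio = clauses / variables.
41 / 12 = 3.42.

3.42


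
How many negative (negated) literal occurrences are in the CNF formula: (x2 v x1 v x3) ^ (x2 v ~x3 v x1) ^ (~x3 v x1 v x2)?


Scan each clause for negated literals.
Clause 1: 0 negative; Clause 2: 1 negative; Clause 3: 1 negative.
Total negative literal occurrences = 2.

2


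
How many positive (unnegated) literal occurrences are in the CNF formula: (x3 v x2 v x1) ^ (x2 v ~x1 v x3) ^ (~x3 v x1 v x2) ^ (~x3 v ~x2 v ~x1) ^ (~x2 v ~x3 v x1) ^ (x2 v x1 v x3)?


Scan each clause for unnegated literals.
Clause 1: 3 positive; Clause 2: 2 positive; Clause 3: 2 positive; Clause 4: 0 positive; Clause 5: 1 positive; Clause 6: 3 positive.
Total positive literal occurrences = 11.

11


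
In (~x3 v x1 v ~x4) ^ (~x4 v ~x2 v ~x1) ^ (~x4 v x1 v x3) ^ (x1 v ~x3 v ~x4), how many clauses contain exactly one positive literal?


A definite clause has exactly one positive literal.
Clause 1: 1 positive -> definite
Clause 2: 0 positive -> not definite
Clause 3: 2 positive -> not definite
Clause 4: 1 positive -> definite
Definite clause count = 2.

2


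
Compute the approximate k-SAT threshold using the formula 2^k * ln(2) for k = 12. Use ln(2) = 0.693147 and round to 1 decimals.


Using the asymptotic formula: threshold ~ 2^k * ln(2).
2^12 = 4096.
4096 * 0.693147 = 2839.1.

2839.1


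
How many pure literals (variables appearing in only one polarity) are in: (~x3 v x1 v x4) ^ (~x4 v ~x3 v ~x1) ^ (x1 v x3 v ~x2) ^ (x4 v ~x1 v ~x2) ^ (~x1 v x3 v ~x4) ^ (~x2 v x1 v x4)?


A pure literal appears in only one polarity across all clauses.
Pure literals: x2 (negative only).
Count = 1.

1


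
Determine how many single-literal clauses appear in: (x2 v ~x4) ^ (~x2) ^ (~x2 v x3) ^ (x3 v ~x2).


A unit clause contains exactly one literal.
Unit clauses found: (~x2).
Count = 1.

1


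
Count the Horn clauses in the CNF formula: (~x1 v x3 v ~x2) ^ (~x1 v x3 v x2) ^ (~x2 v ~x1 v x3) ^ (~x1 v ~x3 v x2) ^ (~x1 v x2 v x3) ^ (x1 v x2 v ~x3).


A Horn clause has at most one positive literal.
Clause 1: 1 positive lit(s) -> Horn
Clause 2: 2 positive lit(s) -> not Horn
Clause 3: 1 positive lit(s) -> Horn
Clause 4: 1 positive lit(s) -> Horn
Clause 5: 2 positive lit(s) -> not Horn
Clause 6: 2 positive lit(s) -> not Horn
Total Horn clauses = 3.

3


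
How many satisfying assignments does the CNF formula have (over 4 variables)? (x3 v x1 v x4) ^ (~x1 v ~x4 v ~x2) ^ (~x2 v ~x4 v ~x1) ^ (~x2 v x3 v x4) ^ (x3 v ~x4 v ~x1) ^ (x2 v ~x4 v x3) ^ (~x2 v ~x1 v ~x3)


Enumerate all 16 truth assignments over 4 variables.
Test each against every clause.
Satisfying assignments found: 8.

8


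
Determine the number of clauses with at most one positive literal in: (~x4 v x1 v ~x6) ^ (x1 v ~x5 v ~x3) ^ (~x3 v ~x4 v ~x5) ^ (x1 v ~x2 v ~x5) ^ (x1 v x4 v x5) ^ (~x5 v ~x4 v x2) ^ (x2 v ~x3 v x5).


A Horn clause has at most one positive literal.
Clause 1: 1 positive lit(s) -> Horn
Clause 2: 1 positive lit(s) -> Horn
Clause 3: 0 positive lit(s) -> Horn
Clause 4: 1 positive lit(s) -> Horn
Clause 5: 3 positive lit(s) -> not Horn
Clause 6: 1 positive lit(s) -> Horn
Clause 7: 2 positive lit(s) -> not Horn
Total Horn clauses = 5.

5


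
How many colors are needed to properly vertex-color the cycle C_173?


An odd cycle cannot be 2-colored: alternating two colors around the cycle returns to the start with a conflict.
Since 173 is odd, three colors are required (and three suffice).
Chromatic number = 3.

3


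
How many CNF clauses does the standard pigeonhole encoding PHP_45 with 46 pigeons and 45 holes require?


The PHP encoding has two parts:
1) At-least-one-hole clauses: 46 (one per pigeon, each with 45 literals).
2) At-most-one-pigeon-per-hole clauses: 45 holes * C(46,2) = 45 * 1035 = 46575.
Total clauses = 46 + 46575 = 46621.

46621


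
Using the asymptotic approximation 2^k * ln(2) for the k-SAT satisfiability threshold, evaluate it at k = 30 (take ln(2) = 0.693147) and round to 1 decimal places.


Using the asymptotic formula: threshold ~ 2^k * ln(2).
2^30 = 1073741824.
1073741824 * 0.693147 = 744260924.1.

744260924.1


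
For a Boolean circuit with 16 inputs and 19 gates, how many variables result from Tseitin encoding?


The Tseitin transformation introduces one auxiliary variable per gate.
Total variables = inputs + gates = 16 + 19 = 35.

35


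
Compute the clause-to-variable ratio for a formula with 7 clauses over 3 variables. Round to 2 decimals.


Clause-to-variable ratio = clauses / variables.
7 / 3 = 2.33.

2.33


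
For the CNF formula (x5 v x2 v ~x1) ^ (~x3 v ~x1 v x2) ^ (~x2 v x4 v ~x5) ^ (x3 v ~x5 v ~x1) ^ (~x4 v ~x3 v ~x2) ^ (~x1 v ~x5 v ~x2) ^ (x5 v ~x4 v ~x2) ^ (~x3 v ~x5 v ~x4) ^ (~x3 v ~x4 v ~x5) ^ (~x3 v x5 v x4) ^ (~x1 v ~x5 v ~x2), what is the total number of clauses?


Each group enclosed in parentheses joined by ^ is one clause.
Counting the conjuncts: 11 clauses.

11


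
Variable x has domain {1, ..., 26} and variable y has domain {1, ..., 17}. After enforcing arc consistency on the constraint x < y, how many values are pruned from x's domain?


For the constraint x < y, x needs a supporting value in y's domain.
x can be at most 16 (one less than y's maximum).
Valid x values from domain: 16 out of 26.
Pruned = 26 - 16 = 10.

10


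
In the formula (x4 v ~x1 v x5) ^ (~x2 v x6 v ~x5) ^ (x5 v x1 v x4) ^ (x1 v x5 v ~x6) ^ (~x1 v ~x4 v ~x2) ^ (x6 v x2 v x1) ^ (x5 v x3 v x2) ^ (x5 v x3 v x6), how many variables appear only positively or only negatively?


A pure literal appears in only one polarity across all clauses.
Pure literals: x3 (positive only).
Count = 1.

1


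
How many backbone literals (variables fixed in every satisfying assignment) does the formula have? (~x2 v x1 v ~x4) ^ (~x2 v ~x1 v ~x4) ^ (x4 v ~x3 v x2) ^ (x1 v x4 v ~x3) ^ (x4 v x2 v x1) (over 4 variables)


Find all satisfying assignments: 8 model(s).
Check which variables have the same value in every model.
No variable is fixed across all models.
Backbone size = 0.

0


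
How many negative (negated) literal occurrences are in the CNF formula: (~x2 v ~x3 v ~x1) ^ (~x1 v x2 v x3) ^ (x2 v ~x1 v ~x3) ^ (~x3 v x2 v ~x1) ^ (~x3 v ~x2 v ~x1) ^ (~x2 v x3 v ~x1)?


Scan each clause for negated literals.
Clause 1: 3 negative; Clause 2: 1 negative; Clause 3: 2 negative; Clause 4: 2 negative; Clause 5: 3 negative; Clause 6: 2 negative.
Total negative literal occurrences = 13.

13


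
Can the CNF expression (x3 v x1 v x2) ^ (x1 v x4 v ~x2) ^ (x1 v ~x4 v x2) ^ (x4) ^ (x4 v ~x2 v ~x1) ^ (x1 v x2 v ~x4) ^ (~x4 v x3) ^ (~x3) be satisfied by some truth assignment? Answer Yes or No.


Check all 16 possible truth assignments.
Number of satisfying assignments found: 0.
The formula is unsatisfiable.

No


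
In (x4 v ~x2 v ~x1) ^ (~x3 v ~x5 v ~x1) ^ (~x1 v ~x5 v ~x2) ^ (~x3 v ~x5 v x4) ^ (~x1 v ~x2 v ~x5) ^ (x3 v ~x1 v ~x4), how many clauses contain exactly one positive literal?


A definite clause has exactly one positive literal.
Clause 1: 1 positive -> definite
Clause 2: 0 positive -> not definite
Clause 3: 0 positive -> not definite
Clause 4: 1 positive -> definite
Clause 5: 0 positive -> not definite
Clause 6: 1 positive -> definite
Definite clause count = 3.

3


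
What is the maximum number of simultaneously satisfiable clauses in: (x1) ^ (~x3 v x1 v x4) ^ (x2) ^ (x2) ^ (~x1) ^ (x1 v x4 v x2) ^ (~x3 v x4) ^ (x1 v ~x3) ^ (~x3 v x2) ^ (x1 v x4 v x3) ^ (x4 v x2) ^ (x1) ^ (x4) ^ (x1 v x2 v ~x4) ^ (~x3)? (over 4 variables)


Enumerate all 16 truth assignments.
For each, count how many of the 15 clauses are satisfied.
The formula is not fully satisfiable, so the maximum is below 15.
Maximum simultaneously satisfiable clauses = 14.

14


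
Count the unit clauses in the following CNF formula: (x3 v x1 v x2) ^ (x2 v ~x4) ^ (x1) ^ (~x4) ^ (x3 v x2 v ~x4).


A unit clause contains exactly one literal.
Unit clauses found: (x1), (~x4).
Count = 2.

2


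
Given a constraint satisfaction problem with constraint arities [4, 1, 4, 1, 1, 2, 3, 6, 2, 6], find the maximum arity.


The arities are: 4, 1, 4, 1, 1, 2, 3, 6, 2, 6.
Scan for the maximum value.
Maximum arity = 6.

6


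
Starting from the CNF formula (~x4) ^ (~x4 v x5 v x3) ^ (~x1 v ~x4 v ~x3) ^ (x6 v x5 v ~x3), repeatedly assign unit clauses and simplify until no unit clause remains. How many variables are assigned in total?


Unit propagation repeatedly assigns the literal in any unit clause, then simplifies.
Assignments in order: x4 = F.
No further unit clauses remain.
Total variables assigned = 1.

1


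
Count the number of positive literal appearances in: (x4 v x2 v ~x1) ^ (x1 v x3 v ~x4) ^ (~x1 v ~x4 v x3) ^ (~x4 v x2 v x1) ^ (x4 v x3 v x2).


Scan each clause for unnegated literals.
Clause 1: 2 positive; Clause 2: 2 positive; Clause 3: 1 positive; Clause 4: 2 positive; Clause 5: 3 positive.
Total positive literal occurrences = 10.

10


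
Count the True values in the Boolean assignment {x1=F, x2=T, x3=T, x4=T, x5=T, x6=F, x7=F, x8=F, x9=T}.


The weight is the number of variables assigned True.
True variables: x2, x3, x4, x5, x9.
Weight = 5.

5


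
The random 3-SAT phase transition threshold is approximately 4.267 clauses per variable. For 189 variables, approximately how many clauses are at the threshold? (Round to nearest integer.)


The 3-SAT phase transition occurs at approximately 4.267 clauses per variable.
m = 4.267 * 189 = 806.463.
Rounded to nearest integer: 806.

806


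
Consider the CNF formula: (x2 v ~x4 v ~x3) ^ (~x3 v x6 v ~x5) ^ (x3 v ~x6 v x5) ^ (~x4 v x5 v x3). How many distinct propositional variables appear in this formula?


Identify each distinct variable in the formula.
Variables found: x2, x3, x4, x5, x6.
Total distinct variables = 5.

5


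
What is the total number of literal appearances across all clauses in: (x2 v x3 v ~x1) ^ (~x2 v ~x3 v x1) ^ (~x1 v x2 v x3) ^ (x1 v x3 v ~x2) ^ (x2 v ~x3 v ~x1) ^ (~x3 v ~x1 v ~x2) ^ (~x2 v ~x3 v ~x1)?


Clause lengths: 3, 3, 3, 3, 3, 3, 3.
Sum = 3 + 3 + 3 + 3 + 3 + 3 + 3 = 21.

21


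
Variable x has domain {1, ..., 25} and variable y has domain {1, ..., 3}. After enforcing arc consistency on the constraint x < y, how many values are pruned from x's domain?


For the constraint x < y, x needs a supporting value in y's domain.
x can be at most 2 (one less than y's maximum).
Valid x values from domain: 2 out of 25.
Pruned = 25 - 2 = 23.

23


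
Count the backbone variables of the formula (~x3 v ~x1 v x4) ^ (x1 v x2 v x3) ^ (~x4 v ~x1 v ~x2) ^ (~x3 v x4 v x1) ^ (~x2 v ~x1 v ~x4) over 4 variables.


Find all satisfying assignments: 8 model(s).
Check which variables have the same value in every model.
No variable is fixed across all models.
Backbone size = 0.

0


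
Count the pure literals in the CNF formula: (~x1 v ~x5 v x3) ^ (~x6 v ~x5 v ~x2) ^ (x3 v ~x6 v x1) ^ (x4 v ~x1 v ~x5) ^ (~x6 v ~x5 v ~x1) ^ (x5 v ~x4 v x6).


A pure literal appears in only one polarity across all clauses.
Pure literals: x2 (negative only), x3 (positive only).
Count = 2.

2


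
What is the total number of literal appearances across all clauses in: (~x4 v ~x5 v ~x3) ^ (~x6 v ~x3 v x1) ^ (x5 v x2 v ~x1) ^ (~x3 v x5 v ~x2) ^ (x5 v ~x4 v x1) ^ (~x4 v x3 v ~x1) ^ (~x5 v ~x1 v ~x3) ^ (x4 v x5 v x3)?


Clause lengths: 3, 3, 3, 3, 3, 3, 3, 3.
Sum = 3 + 3 + 3 + 3 + 3 + 3 + 3 + 3 = 24.

24


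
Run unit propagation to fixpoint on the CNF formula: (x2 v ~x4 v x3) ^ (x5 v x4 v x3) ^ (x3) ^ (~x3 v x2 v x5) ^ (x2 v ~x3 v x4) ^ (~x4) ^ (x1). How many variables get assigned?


Unit propagation repeatedly assigns the literal in any unit clause, then simplifies.
Assignments in order: x3 = T, x4 = F, x2 = T, x1 = T.
No further unit clauses remain.
Total variables assigned = 4.

4


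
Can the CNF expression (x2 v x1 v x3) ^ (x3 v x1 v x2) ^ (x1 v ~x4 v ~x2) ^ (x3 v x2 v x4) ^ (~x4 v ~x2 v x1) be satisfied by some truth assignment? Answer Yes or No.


Check all 16 possible truth assignments.
Number of satisfying assignments found: 11.
The formula is satisfiable.

Yes


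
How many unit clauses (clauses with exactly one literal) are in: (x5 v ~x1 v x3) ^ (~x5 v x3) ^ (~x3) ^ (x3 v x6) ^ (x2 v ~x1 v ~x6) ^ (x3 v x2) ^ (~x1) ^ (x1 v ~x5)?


A unit clause contains exactly one literal.
Unit clauses found: (~x3), (~x1).
Count = 2.

2


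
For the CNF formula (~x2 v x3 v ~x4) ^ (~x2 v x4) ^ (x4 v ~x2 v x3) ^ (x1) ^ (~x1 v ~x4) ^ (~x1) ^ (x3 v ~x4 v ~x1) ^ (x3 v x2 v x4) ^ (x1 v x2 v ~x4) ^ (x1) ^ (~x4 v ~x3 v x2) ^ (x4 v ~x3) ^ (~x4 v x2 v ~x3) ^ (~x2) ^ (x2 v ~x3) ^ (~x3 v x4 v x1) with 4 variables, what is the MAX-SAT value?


Enumerate all 16 truth assignments.
For each, count how many of the 16 clauses are satisfied.
The formula is not fully satisfiable, so the maximum is below 16.
Maximum simultaneously satisfiable clauses = 14.

14


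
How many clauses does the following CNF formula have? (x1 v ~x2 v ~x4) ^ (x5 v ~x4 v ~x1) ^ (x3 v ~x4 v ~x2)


Each group enclosed in parentheses joined by ^ is one clause.
Counting the conjuncts: 3 clauses.

3


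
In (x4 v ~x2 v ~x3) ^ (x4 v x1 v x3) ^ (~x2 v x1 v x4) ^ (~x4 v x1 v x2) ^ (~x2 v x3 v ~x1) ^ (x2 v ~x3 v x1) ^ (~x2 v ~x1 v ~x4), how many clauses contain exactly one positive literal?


A definite clause has exactly one positive literal.
Clause 1: 1 positive -> definite
Clause 2: 3 positive -> not definite
Clause 3: 2 positive -> not definite
Clause 4: 2 positive -> not definite
Clause 5: 1 positive -> definite
Clause 6: 2 positive -> not definite
Clause 7: 0 positive -> not definite
Definite clause count = 2.

2


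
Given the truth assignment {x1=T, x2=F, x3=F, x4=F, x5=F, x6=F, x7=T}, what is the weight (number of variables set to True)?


The weight is the number of variables assigned True.
True variables: x1, x7.
Weight = 2.

2


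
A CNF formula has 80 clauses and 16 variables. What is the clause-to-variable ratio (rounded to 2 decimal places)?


Clause-to-variable ratio = clauses / variables.
80 / 16 = 5.0.

5.0


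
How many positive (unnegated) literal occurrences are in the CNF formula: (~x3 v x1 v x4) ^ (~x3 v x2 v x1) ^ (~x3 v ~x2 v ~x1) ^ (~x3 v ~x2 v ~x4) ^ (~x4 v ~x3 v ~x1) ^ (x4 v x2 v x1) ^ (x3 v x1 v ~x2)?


Scan each clause for unnegated literals.
Clause 1: 2 positive; Clause 2: 2 positive; Clause 3: 0 positive; Clause 4: 0 positive; Clause 5: 0 positive; Clause 6: 3 positive; Clause 7: 2 positive.
Total positive literal occurrences = 9.

9


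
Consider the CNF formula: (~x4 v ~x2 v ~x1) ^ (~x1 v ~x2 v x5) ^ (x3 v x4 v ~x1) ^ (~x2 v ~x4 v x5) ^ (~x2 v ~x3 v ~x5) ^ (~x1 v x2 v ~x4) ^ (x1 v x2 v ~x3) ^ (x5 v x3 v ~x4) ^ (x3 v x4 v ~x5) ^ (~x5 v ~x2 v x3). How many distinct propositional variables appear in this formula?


Identify each distinct variable in the formula.
Variables found: x1, x2, x3, x4, x5.
Total distinct variables = 5.

5


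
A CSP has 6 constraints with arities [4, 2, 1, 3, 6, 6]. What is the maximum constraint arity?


The arities are: 4, 2, 1, 3, 6, 6.
Scan for the maximum value.
Maximum arity = 6.

6


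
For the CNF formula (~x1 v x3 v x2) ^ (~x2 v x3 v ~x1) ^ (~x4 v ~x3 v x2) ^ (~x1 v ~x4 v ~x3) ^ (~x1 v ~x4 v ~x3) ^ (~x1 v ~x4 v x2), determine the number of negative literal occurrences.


Scan each clause for negated literals.
Clause 1: 1 negative; Clause 2: 2 negative; Clause 3: 2 negative; Clause 4: 3 negative; Clause 5: 3 negative; Clause 6: 2 negative.
Total negative literal occurrences = 13.

13


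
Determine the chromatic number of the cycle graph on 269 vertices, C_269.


An odd cycle cannot be 2-colored: alternating two colors around the cycle returns to the start with a conflict.
Since 269 is odd, three colors are required (and three suffice).
Chromatic number = 3.

3


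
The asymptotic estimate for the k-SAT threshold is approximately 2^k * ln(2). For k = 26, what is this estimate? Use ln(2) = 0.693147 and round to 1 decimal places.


Using the asymptotic formula: threshold ~ 2^k * ln(2).
2^26 = 67108864.
67108864 * 0.693147 = 46516307.8.

46516307.8


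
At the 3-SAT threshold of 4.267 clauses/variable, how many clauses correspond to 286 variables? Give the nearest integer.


The 3-SAT phase transition occurs at approximately 4.267 clauses per variable.
m = 4.267 * 286 = 1220.362.
Rounded to nearest integer: 1220.

1220


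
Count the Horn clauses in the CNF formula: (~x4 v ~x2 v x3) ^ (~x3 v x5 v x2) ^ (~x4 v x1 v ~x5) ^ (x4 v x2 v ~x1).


A Horn clause has at most one positive literal.
Clause 1: 1 positive lit(s) -> Horn
Clause 2: 2 positive lit(s) -> not Horn
Clause 3: 1 positive lit(s) -> Horn
Clause 4: 2 positive lit(s) -> not Horn
Total Horn clauses = 2.

2


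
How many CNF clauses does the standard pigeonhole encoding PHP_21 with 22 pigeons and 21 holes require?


The PHP encoding has two parts:
1) At-least-one-hole clauses: 22 (one per pigeon, each with 21 literals).
2) At-most-one-pigeon-per-hole clauses: 21 holes * C(22,2) = 21 * 231 = 4851.
Total clauses = 22 + 4851 = 4873.

4873


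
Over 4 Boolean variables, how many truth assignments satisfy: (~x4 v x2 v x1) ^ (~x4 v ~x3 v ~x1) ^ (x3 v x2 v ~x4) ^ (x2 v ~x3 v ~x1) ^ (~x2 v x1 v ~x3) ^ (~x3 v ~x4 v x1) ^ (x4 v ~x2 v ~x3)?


Enumerate all 16 truth assignments over 4 variables.
Test each against every clause.
Satisfying assignments found: 7.

7


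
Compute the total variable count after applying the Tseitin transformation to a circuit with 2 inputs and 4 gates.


The Tseitin transformation introduces one auxiliary variable per gate.
Total variables = inputs + gates = 2 + 4 = 6.

6


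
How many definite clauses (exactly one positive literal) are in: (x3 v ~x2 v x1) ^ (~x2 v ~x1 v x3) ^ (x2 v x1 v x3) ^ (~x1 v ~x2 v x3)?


A definite clause has exactly one positive literal.
Clause 1: 2 positive -> not definite
Clause 2: 1 positive -> definite
Clause 3: 3 positive -> not definite
Clause 4: 1 positive -> definite
Definite clause count = 2.

2


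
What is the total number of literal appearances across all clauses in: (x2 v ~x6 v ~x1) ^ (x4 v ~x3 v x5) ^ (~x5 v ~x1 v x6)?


Clause lengths: 3, 3, 3.
Sum = 3 + 3 + 3 = 9.

9


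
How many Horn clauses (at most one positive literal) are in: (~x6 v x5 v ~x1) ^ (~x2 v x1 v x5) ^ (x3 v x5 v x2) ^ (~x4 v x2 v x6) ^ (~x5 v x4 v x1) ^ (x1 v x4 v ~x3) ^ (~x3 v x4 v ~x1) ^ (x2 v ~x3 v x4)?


A Horn clause has at most one positive literal.
Clause 1: 1 positive lit(s) -> Horn
Clause 2: 2 positive lit(s) -> not Horn
Clause 3: 3 positive lit(s) -> not Horn
Clause 4: 2 positive lit(s) -> not Horn
Clause 5: 2 positive lit(s) -> not Horn
Clause 6: 2 positive lit(s) -> not Horn
Clause 7: 1 positive lit(s) -> Horn
Clause 8: 2 positive lit(s) -> not Horn
Total Horn clauses = 2.

2


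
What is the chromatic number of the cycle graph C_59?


An odd cycle cannot be 2-colored: alternating two colors around the cycle returns to the start with a conflict.
Since 59 is odd, three colors are required (and three suffice).
Chromatic number = 3.

3


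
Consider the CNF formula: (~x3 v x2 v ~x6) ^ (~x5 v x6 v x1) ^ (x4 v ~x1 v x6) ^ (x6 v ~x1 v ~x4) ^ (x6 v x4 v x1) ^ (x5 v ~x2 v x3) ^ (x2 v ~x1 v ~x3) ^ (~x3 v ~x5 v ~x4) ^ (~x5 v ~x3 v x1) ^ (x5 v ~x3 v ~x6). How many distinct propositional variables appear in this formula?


Identify each distinct variable in the formula.
Variables found: x1, x2, x3, x4, x5, x6.
Total distinct variables = 6.

6


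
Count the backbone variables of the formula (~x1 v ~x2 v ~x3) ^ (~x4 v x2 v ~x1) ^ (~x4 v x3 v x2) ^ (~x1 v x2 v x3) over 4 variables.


Find all satisfying assignments: 10 model(s).
Check which variables have the same value in every model.
No variable is fixed across all models.
Backbone size = 0.

0


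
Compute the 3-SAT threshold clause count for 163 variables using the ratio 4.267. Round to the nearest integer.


The 3-SAT phase transition occurs at approximately 4.267 clauses per variable.
m = 4.267 * 163 = 695.521.
Rounded to nearest integer: 696.

696


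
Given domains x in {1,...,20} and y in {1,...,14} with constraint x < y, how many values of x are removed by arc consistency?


For the constraint x < y, x needs a supporting value in y's domain.
x can be at most 13 (one less than y's maximum).
Valid x values from domain: 13 out of 20.
Pruned = 20 - 13 = 7.

7


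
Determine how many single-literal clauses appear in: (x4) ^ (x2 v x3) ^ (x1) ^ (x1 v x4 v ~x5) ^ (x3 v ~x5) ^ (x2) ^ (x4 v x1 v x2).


A unit clause contains exactly one literal.
Unit clauses found: (x4), (x1), (x2).
Count = 3.

3


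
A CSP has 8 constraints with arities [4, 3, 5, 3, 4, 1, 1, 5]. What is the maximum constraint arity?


The arities are: 4, 3, 5, 3, 4, 1, 1, 5.
Scan for the maximum value.
Maximum arity = 5.

5


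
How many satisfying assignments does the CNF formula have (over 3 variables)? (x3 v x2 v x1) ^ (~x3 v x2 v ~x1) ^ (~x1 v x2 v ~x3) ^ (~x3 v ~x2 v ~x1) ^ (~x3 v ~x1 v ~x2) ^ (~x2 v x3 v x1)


Enumerate all 8 truth assignments over 3 variables.
Test each against every clause.
Satisfying assignments found: 4.

4


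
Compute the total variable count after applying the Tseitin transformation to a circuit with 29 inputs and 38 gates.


The Tseitin transformation introduces one auxiliary variable per gate.
Total variables = inputs + gates = 29 + 38 = 67.

67


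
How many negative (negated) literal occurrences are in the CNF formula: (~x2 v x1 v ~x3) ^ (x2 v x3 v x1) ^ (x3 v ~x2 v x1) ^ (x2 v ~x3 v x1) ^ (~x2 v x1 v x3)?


Scan each clause for negated literals.
Clause 1: 2 negative; Clause 2: 0 negative; Clause 3: 1 negative; Clause 4: 1 negative; Clause 5: 1 negative.
Total negative literal occurrences = 5.

5


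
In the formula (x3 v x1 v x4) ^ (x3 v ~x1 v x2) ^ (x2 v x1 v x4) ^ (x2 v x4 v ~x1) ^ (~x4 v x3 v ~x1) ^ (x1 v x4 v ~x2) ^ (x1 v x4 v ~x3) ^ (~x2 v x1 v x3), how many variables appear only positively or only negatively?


A pure literal appears in only one polarity across all clauses.
No pure literals found.
Count = 0.

0


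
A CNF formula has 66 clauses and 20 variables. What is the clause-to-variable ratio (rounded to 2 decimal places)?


Clause-to-variable ratio = clauses / variables.
66 / 20 = 3.3.

3.3


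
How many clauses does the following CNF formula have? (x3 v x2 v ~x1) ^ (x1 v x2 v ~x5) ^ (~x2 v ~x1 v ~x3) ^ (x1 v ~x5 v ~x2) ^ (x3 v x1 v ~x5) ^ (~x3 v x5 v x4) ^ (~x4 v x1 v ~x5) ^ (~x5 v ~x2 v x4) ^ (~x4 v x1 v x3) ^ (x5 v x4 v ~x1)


Each group enclosed in parentheses joined by ^ is one clause.
Counting the conjuncts: 10 clauses.

10


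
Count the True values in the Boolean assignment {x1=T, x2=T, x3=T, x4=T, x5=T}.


The weight is the number of variables assigned True.
True variables: x1, x2, x3, x4, x5.
Weight = 5.

5


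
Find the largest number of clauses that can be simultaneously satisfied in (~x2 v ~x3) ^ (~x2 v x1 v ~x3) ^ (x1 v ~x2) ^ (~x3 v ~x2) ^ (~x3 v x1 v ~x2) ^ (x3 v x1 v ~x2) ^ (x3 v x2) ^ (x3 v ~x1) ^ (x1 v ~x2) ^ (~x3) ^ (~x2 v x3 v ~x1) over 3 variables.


Enumerate all 8 truth assignments.
For each, count how many of the 11 clauses are satisfied.
The formula is not fully satisfiable, so the maximum is below 11.
Maximum simultaneously satisfiable clauses = 10.

10


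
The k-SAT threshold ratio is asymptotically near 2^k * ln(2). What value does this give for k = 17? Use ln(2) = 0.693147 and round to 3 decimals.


Using the asymptotic formula: threshold ~ 2^k * ln(2).
2^17 = 131072.
131072 * 0.693147 = 90852.164.

90852.164


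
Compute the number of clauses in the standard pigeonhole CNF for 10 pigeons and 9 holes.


The PHP encoding has two parts:
1) At-least-one-hole clauses: 10 (one per pigeon, each with 9 literals).
2) At-most-one-pigeon-per-hole clauses: 9 holes * C(10,2) = 9 * 45 = 405.
Total clauses = 10 + 405 = 415.

415


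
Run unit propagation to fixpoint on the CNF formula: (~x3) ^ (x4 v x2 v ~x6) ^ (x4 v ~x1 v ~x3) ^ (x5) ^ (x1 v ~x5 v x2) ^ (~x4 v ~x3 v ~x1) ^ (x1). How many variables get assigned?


Unit propagation repeatedly assigns the literal in any unit clause, then simplifies.
Assignments in order: x3 = F, x5 = T, x1 = T.
No further unit clauses remain.
Total variables assigned = 3.

3


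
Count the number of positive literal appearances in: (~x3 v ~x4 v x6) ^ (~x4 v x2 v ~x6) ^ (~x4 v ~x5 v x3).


Scan each clause for unnegated literals.
Clause 1: 1 positive; Clause 2: 1 positive; Clause 3: 1 positive.
Total positive literal occurrences = 3.

3


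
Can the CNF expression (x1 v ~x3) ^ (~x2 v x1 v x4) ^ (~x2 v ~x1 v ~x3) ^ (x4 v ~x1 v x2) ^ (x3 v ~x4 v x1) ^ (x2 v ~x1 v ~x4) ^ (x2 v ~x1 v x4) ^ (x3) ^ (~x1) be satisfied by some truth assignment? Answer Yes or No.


Check all 16 possible truth assignments.
Number of satisfying assignments found: 0.
The formula is unsatisfiable.

No


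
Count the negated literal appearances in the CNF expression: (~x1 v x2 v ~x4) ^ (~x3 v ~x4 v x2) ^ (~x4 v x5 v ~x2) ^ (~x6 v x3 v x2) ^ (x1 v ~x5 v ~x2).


Scan each clause for negated literals.
Clause 1: 2 negative; Clause 2: 2 negative; Clause 3: 2 negative; Clause 4: 1 negative; Clause 5: 2 negative.
Total negative literal occurrences = 9.

9


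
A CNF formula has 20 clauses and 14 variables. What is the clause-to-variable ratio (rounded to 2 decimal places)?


Clause-to-variable ratio = clauses / variables.
20 / 14 = 1.43.

1.43
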